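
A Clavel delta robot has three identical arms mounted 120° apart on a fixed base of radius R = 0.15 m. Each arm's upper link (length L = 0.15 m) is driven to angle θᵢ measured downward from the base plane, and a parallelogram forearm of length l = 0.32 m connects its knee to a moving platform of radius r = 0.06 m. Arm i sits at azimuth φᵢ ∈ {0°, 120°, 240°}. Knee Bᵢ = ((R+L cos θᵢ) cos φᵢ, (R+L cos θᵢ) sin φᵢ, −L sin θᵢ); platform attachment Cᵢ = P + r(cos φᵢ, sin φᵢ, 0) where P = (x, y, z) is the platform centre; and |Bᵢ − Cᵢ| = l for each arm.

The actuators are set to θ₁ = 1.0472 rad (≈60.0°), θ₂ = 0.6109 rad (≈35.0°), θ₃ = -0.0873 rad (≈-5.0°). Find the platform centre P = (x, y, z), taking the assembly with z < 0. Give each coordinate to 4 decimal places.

(-0.1098, -0.0725, -0.2769)

arm 1 at φ=0.0°: (R−r)+L cos θ1 = 0.1650;  S1 = (0.1650, 0.0000, -0.1299)
arm 2 at φ=120.0°: (R−r)+L cos θ2 = 0.2129;  S2 = (-0.1064, 0.1844, -0.0860)
φ3=240.0°: virtual centre (-0.1197, -0.2074, 0.0131), radius l
|S₂|²−|S₁|² = 0.0086;  |S₃|²−|S₁|² = 0.0134
linear system: -0.5429x+0.3687y = 0.0086−0.0877z; -0.5694x+-0.4147y = 0.0134−0.2860z
det = 0.4351;  x = -0.0196+0.3260z,  y = -0.0054+0.2420z
quadratic in z: (1.1648)z²+(0.1369)z+(-0.0514)=0, √Δ=0.5083 → z ∈ {-0.2769, 0.1594}; z = -0.2769 (taking z<0)
x = -0.1098, y = -0.0725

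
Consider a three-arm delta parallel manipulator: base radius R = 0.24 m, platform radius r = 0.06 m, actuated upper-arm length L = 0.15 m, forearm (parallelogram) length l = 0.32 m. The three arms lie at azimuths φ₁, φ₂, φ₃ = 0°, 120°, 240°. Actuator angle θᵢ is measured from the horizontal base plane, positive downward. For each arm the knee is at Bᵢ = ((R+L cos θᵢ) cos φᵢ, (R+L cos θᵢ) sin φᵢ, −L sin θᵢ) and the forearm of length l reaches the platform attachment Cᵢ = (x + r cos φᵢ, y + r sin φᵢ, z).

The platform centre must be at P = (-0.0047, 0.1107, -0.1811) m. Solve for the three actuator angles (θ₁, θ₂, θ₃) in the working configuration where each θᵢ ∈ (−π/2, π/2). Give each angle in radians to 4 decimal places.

φ1=0.0° → target in arm frame (-0.0047, 0.1107)
  e−x'=0.1847;  (l²−L²−(e−x')²−y'²−z²)/2L = 0.0024
  γ=atan2(-0.1811,0.1847)=-0.7756;  ψ=arccos(0.0095)=1.5613;  θ1=γ+ψ≈0.7858
arm 2 (φ=120.0°): x'=0.0982, y'=-0.0513
  A=0.0818, B=-0.1811, C=(l²−L²−A²−y'²−z²)/(2L)=0.1260
  √(A²+B²)=0.1987;  θ2 = -1.1466+0.8843 ≈ -0.2623
arm 3 (φ=240.0°): x'=-0.0935, y'=-0.0594
  e−x'=0.2735;  (l²−L²−(e−x')²−y'²−z²)/2L = -0.1041
  θ3 = atan2(B,A) + arccos(C/0.3280) = 1.3090

θ₁ = 0.7858, θ₂ = -0.2623, θ₃ = 1.3090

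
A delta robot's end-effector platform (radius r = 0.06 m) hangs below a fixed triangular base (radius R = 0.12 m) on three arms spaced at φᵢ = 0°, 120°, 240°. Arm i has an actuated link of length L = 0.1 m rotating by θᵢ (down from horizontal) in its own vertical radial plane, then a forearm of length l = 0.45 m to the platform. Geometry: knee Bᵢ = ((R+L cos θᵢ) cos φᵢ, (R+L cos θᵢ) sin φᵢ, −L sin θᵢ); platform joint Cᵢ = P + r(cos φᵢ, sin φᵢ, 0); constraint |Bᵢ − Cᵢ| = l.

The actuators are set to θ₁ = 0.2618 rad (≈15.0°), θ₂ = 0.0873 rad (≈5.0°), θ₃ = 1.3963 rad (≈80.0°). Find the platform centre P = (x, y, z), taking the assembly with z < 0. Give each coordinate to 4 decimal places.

φ1=0.0°: virtual centre (0.1566, 0.0000, -0.0259), radius l
O2 = (0.1596·cos120.0°, 0.1596·sin120.0°, -0.0087) = (-0.0798, 0.1382, -0.0087)
O3 = (0.0774·cos240.0°, 0.0774·sin240.0°, -0.0985) = (-0.0387, -0.0670, -0.0985)
eliminate P² terms by subtracting sphere 1 from 2 and 3
[-0.4728 0.2765 0.0343]·P = 0.0004;  [-0.3905 -0.1340 -0.1452]·P = -0.0095
Cramer: x(z) = 0.0151-0.2075z;  y(z) = 0.0271-0.4789z
into |P−O₁|² = l²: 1.2724z² + 0.0846z + -0.1811 = 0;  Δ = 0.9287;  z = -0.4119 or 0.3455 → z<0 root = -0.4119
x = 0.1005, y = 0.2244

(0.1005, 0.2244, -0.4119)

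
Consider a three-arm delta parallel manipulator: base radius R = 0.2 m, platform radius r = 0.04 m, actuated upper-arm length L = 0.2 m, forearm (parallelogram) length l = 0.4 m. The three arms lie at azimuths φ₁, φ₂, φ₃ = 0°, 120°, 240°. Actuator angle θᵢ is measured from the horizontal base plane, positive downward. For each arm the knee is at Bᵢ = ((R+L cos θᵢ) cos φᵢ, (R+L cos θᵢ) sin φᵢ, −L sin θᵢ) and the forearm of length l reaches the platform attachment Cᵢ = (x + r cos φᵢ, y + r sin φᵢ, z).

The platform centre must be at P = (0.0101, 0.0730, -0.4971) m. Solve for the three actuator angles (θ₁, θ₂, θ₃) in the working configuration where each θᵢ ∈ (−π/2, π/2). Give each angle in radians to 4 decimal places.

θ₁ = 1.1347, θ₂ = 0.9600, θ₃ = 1.3964

arm 1 (φ=0.0°): x'=0.0101, y'=0.0730
  A=0.1499, B=-0.4971, C=(l²−L²−A²−y'²−z²)/(2L)=-0.3873
  √(A²+B²)=0.5192;  θ1 = -1.2779+2.4127 ≈ 1.1347
arm 2 (φ=120.0°): x'=0.0582, y'=-0.0452
  A=0.1018, B=-0.4971, C=(l²−L²−A²−y'²−z²)/(2L)=-0.3488
  θ2 = atan2(B,A) + arccos(C/0.5074) = 0.9600
φ3=240.0° → target in arm frame (-0.0683, -0.0278)
  e−x'=0.2283;  (l²−L²−(e−x')²−y'²−z²)/2L = -0.4500
  γ=atan2(-0.4971,0.2283)=-1.1403;  ψ=arccos(-0.8226)=2.5368;  θ3=γ+ψ≈1.3964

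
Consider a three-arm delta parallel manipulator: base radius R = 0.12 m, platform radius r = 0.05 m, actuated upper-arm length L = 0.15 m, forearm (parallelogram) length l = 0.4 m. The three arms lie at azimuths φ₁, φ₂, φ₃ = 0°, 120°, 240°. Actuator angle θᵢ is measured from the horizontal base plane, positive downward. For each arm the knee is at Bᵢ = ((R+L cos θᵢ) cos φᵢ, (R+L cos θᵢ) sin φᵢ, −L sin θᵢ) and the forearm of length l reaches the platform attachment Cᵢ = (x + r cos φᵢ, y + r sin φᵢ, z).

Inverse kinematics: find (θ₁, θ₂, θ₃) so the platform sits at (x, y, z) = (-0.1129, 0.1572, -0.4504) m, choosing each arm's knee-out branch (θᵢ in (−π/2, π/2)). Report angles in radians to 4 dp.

φ1=0.0° → target in arm frame (-0.1129, 0.1572)
  A cos θ + B sin θ = C:  0.1829·cos θ + -0.4504·sin θ = -0.4117
  γ=atan2(-0.4504,0.1829)=-1.1851;  ψ=arccos(-0.8470)=2.5811;  θ1=γ+ψ≈1.3961
arm 2 (φ=120.0°): x'=0.1926, y'=0.0192
  A=-0.1226, B=-0.4504, C=(l²−L²−A²−y'²−z²)/(2L)=-0.2692
  √(A²+B²)=0.4668;  θ2 = -1.8365+2.1855 ≈ 0.3489
arm 3 (φ=240.0°): x'=-0.0797, y'=-0.1764
  A cos θ + B sin θ = C:  0.1497·cos θ + -0.4504·sin θ = -0.3962
  √(A²+B²)=0.4746;  θ3 = -1.2499+2.5587 ≈ 1.3088

θ₁ = 1.3961, θ₂ = 0.3489, θ₃ = 1.3088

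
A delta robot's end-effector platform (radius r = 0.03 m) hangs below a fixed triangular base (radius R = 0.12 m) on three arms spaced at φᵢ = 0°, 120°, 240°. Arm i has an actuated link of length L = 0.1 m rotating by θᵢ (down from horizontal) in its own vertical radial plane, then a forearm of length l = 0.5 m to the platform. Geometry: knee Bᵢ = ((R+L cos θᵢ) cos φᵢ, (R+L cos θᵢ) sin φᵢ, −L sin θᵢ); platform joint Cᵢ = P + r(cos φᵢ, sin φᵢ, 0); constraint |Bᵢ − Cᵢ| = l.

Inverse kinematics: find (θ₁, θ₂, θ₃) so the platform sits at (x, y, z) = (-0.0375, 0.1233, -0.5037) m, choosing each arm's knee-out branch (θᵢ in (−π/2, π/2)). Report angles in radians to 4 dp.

θ₁ = 0.6976, θ₂ = 0.0869, θ₃ = 0.8725

φ1=0.0° → target in arm frame (-0.0375, 0.1233)
  A=0.1275, B=-0.5037, C=(l²−L²−A²−y'²−z²)/(2L)=-0.2259
  θ1 = atan2(B,A) + arccos(C/0.5196) = 0.6976
arm 2 (φ=120.0°): x'=0.1255, y'=-0.0292
  e−x'=-0.0355;  (l²−L²−(e−x')²−y'²−z²)/2L = -0.0791
  γ=atan2(-0.5037,-0.0355)=-1.6412;  ψ=arccos(-0.1567)=1.7282;  θ2=γ+ψ≈0.0869
arm 3 (φ=240.0°): x'=-0.0880, y'=-0.0941
  A cos θ + B sin θ = C:  0.1780·cos θ + -0.5037·sin θ = -0.2713
  γ=atan2(-0.5037,0.1780)=-1.2311;  ψ=arccos(-0.5079)=2.1035;  θ3=γ+ψ≈0.8725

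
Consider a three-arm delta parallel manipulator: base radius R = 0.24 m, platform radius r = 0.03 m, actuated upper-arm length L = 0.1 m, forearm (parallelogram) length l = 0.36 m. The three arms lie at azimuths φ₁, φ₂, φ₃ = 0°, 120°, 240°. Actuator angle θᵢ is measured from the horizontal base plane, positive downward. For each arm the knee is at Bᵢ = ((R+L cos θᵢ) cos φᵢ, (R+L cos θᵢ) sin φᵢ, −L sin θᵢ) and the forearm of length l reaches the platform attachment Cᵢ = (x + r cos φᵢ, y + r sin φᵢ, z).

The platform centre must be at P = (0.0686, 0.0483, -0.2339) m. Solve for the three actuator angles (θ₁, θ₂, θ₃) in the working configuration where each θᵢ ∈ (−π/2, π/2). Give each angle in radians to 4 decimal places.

φ1=0.0° → target in arm frame (0.0686, 0.0483)
  e−x'=0.1414;  (l²−L²−(e−x')²−y'²−z²)/2L = 0.2128
  √(A²+B²)=0.2733;  θ1 = -1.0271+0.6783 ≈ -0.3488
rotate P by −φ2: (0.0075, -0.0836, -0.2339)
  A cos θ + B sin θ = C:  0.2025·cos θ + -0.2339·sin θ = 0.0846
  √(A²+B²)=0.3094;  θ2 = -0.8573+1.2939 ≈ 0.4366
φ3=240.0° → target in arm frame (-0.0761, 0.0353)
  e−x'=0.2861;  (l²−L²−(e−x')²−y'²−z²)/2L = -0.0911
  γ=atan2(-0.2339,0.2861)=-0.6853;  ψ=arccos(-0.2465)=1.8199;  θ3=γ+ψ≈1.1346

θ₁ = -0.3488, θ₂ = 0.4366, θ₃ = 1.1346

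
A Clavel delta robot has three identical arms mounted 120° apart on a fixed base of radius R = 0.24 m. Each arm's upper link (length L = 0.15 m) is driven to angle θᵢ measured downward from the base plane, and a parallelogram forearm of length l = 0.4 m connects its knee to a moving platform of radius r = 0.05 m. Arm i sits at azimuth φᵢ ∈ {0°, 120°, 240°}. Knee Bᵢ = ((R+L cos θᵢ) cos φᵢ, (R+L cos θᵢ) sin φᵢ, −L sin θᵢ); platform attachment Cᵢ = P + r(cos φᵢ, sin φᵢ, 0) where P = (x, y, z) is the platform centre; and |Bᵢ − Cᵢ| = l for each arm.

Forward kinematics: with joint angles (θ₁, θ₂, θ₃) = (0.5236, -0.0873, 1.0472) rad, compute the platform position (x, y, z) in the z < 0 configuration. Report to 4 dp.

(0.0041, 0.1080, -0.2955)

arm 1 at φ=0.0°: ρ1 = 0.3199;  S1 = (0.3199, 0.0000, -0.0750)
φ2=120.0°: virtual centre (-0.1697, 0.2940, 0.0131), radius l
S3 = (0.2650·cos240.0°, 0.2650·sin240.0°, -0.1299) = (-0.1325, -0.2295, -0.1299)
eliminate P² terms by subtracting sphere 1 from 2 and 3
linear system: -0.9792x+0.5879y = 0.0074−0.1762z; -0.9048x+-0.4590y = -0.0209−-0.1098z
det = 0.9814;  x = 0.0090+0.0166z,  y = 0.0277+-0.2720z
into |P−S₁|² = l²: 1.0742z² + 0.1246z + -0.0570 = 0;  Δ = 0.2603;  z = -0.2955 or 0.1795 → z<0 root = -0.2955
x = 0.0041, y = 0.1080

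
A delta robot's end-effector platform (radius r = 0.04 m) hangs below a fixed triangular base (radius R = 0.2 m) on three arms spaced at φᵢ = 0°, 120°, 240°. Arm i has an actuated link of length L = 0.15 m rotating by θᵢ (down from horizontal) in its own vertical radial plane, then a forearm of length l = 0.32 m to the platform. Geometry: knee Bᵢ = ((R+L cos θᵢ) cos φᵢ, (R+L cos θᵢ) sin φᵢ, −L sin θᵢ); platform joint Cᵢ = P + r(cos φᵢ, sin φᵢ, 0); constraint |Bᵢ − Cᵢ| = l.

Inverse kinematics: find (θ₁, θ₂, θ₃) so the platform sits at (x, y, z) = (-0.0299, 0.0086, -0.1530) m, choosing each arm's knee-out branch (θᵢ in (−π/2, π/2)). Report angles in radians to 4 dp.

θ₁ = 0.6107, θ₂ = 0.0879, θ₃ = 0.2616

φ1=0.0° → target in arm frame (-0.0299, 0.0086)
  e−x'=0.1899;  (l²−L²−(e−x')²−y'²−z²)/2L = 0.0679
  γ=atan2(-0.1530,0.1899)=-0.6782;  ψ=arccos(0.2782)=1.2888;  θ1=γ+ψ≈0.6107
arm 2 (φ=120.0°): x'=0.0224, y'=0.0216
  e−x'=0.1376;  (l²−L²−(e−x')²−y'²−z²)/2L = 0.1236
  √(A²+B²)=0.2058;  θ2 = -0.8383+0.9263 ≈ 0.0879
rotate P by −φ3: (0.0075, -0.0302, -0.1530)
  A cos θ + B sin θ = C:  0.1525·cos θ + -0.1530·sin θ = 0.1077
  θ3 = atan2(B,A) + arccos(C/0.2160) = 0.2616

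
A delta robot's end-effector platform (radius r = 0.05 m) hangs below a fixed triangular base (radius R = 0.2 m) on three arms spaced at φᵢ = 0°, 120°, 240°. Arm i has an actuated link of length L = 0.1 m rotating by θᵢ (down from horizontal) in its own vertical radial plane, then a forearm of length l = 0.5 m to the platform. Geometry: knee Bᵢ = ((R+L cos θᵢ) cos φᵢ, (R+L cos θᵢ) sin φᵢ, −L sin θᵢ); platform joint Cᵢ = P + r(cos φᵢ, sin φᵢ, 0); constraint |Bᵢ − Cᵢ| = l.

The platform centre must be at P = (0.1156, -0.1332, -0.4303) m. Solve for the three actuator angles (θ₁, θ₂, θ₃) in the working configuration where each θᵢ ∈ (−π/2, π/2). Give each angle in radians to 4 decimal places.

θ₁ = -0.3493, θ₂ = 1.1348, θ₃ = -0.0002

arm 1 (φ=0.0°): x'=0.1156, y'=-0.1332
  A cos θ + B sin θ = C:  0.0344·cos θ + -0.4303·sin θ = 0.1796
  √(A²+B²)=0.4317;  θ1 = -1.4910+1.1417 ≈ -0.3493
arm 2 (φ=120.0°): x'=-0.1732, y'=-0.0335
  A=0.3232, B=-0.4303, C=(l²−L²−A²−y'²−z²)/(2L)=-0.2536
  √(A²+B²)=0.5381;  θ2 = -0.9267+2.0614 ≈ 1.1348
φ3=240.0° → target in arm frame (0.0576, 0.1667)
  e−x'=0.0924;  (l²−L²−(e−x')²−y'²−z²)/2L = 0.0925
  γ=atan2(-0.4303,0.0924)=-1.3592;  ψ=arccos(0.2102)=1.3590;  θ3=γ+ψ≈-0.0002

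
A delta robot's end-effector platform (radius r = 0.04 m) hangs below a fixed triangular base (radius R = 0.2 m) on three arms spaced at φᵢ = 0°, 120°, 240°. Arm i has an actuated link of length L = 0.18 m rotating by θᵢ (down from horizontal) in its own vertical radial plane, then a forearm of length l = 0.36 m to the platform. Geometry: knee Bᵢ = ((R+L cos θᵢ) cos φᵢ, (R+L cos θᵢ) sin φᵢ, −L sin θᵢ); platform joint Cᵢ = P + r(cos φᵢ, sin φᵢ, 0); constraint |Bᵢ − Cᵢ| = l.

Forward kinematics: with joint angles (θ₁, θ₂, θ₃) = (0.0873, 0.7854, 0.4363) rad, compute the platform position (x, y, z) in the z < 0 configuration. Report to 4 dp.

S1 = (0.3393·cos0.0°, 0.3393·sin0.0°, -0.0157) = (0.3393, 0.0000, -0.0157)
arm 2 at φ=120.0°: e+L cos θ2 = 0.2873;  S2 = (-0.1436, 0.2488, -0.1273)
φ3=240.0°: virtual centre (-0.1616, -0.2798, -0.0761), radius l
subtract pairs → two planes through P
plane₁₂: -0.9659x+0.4976y+-0.2232z = -0.0167
det = 1.0391;  x = 0.0114+-0.1780z,  y = -0.0112+0.1029z
into |P−S₁|² = l²: 1.0423z² + 0.1458z + -0.0217 = 0;  Δ = 0.1119;  z = -0.2304 or 0.0905 → z<0 root = -0.2304
x = 0.0525, y = -0.0350

(0.0525, -0.0350, -0.2304)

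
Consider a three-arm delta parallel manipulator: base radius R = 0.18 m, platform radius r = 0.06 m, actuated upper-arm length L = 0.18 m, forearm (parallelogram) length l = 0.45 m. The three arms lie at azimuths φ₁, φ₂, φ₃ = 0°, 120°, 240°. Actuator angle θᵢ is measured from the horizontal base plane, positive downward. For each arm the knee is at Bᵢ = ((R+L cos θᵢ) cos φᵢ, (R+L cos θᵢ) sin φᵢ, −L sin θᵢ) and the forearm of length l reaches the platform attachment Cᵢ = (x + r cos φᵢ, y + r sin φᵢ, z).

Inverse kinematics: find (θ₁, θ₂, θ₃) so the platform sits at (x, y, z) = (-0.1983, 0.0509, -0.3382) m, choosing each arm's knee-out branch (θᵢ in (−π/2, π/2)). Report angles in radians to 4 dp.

φ1=0.0° → target in arm frame (-0.1983, 0.0509)
  A=0.3183, B=-0.3382, C=(l²−L²−A²−y'²−z²)/(2L)=-0.1338
  √(A²+B²)=0.4644;  θ1 = -0.8157+1.8631 ≈ 1.0474
φ2=120.0° → target in arm frame (0.1432, 0.1463)
  A cos θ + B sin θ = C:  -0.0232·cos θ + -0.3382·sin θ = 0.0938
  √(A²+B²)=0.3390;  θ2 = -1.6394+1.2903 ≈ -0.3491
rotate P by −φ3: (0.0551, -0.1972, -0.3382)
  e−x'=0.0649;  (l²−L²−(e−x')²−y'²−z²)/2L = 0.0351
  γ=atan2(-0.3382,0.0649)=-1.3811;  ψ=arccos(0.1018)=1.4688;  θ3=γ+ψ≈0.0877

θ₁ = 1.0474, θ₂ = -0.3491, θ₃ = 0.0877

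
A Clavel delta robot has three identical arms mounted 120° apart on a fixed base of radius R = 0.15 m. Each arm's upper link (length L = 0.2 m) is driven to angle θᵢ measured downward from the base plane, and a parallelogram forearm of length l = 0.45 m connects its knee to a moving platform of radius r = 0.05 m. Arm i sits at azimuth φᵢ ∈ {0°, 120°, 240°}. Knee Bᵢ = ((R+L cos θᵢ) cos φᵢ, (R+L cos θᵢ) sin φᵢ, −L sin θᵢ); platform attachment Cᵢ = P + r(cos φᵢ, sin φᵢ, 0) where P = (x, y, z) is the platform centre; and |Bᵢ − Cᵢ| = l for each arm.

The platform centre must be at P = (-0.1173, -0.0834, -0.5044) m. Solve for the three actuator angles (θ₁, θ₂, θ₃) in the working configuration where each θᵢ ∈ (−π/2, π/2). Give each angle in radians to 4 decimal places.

θ₁ = 1.1343, θ₂ = 0.8726, θ₃ = 0.4363

φ1=0.0° → target in arm frame (-0.1173, -0.0834)
  e−x'=0.2173;  (l²−L²−(e−x')²−y'²−z²)/2L = -0.3652
  θ1 = atan2(B,A) + arccos(C/0.5492) = 1.1343
arm 2 (φ=120.0°): x'=-0.0136, y'=0.1433
  A cos θ + B sin θ = C:  0.1136·cos θ + -0.5044·sin θ = -0.3134
  θ2 = atan2(B,A) + arccos(C/0.5170) = 0.8726
rotate P by −φ3: (0.1309, -0.0599, -0.5044)
  e−x'=-0.0309;  (l²−L²−(e−x')²−y'²−z²)/2L = -0.2411
  θ3 = atan2(B,A) + arccos(C/0.5053) = 0.4363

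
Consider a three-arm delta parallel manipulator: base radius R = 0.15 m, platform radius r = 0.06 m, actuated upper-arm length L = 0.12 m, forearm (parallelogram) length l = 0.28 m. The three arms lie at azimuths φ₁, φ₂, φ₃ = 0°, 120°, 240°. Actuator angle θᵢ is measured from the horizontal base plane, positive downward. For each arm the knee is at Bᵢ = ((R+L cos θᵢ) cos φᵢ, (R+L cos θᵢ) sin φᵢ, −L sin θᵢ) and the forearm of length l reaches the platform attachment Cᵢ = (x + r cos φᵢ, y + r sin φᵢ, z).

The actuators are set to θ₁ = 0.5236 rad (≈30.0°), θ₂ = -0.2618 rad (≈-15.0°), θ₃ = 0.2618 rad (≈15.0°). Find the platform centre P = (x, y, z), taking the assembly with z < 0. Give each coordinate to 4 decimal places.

(-0.0445, 0.0353, -0.2024)

arm 1 at φ=0.0°: (R−r)+L cos θ1 = 0.1939;  O1 = (0.1939, 0.0000, -0.0600)
O2 = (0.2059·cos120.0°, 0.2059·sin120.0°, 0.0311) = (-0.1030, 0.1783, 0.0311)
φ3=240.0°: virtual centre (-0.1030, -0.1783, -0.0311), radius l
|O₂|²−|O₁|² = 0.0022;  |O₃|²−|O₁|² = 0.0022
plane₁₂: -0.5938x+0.3566y+0.1821z = 0.0022
det = 0.4235;  x = -0.0036+0.2021z,  y = 0.0000+-0.1742z
quadratic in z: (1.0712)z²+(0.0401)z+(-0.0358)=0, √Δ=0.3935 → z ∈ {-0.2024, 0.1650}; z = -0.2024 (taking z<0)
x = -0.0445, y = 0.0353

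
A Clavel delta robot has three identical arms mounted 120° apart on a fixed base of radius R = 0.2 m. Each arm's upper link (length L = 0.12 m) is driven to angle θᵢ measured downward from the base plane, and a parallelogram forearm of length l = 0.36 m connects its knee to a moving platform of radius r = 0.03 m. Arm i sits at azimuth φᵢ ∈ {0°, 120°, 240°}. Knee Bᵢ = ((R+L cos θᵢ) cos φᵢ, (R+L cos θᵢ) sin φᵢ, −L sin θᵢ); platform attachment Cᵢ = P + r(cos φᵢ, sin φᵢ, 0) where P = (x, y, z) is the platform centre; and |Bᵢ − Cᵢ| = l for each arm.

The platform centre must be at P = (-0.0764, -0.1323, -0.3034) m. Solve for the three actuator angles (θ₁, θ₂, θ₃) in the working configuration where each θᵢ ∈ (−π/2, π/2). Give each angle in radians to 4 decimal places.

θ₁ = 1.3095, θ₂ = 1.3094, θ₃ = -0.2620

rotate P by −φ1: (-0.0764, -0.1323, -0.3034)
  A cos θ + B sin θ = C:  0.2464·cos θ + -0.3034·sin θ = -0.2294
  √(A²+B²)=0.3909;  θ1 = -0.8887+2.1982 ≈ 1.3095
φ2=120.0° → target in arm frame (-0.0764, 0.1323)
  A=0.2464, B=-0.3034, C=(l²−L²−A²−y'²−z²)/(2L)=-0.2294
  γ=atan2(-0.3034,0.2464)=-0.8888;  ψ=arccos(-0.5870)=2.1981;  θ2=γ+ψ≈1.3094
φ3=240.0° → target in arm frame (0.1528, 0.0000)
  A=0.0172, B=-0.3034, C=(l²−L²−A²−y'²−z²)/(2L)=0.0952
  γ=atan2(-0.3034,0.0172)=-1.5141;  ψ=arccos(0.3133)=1.2521;  θ3=γ+ψ≈-0.2620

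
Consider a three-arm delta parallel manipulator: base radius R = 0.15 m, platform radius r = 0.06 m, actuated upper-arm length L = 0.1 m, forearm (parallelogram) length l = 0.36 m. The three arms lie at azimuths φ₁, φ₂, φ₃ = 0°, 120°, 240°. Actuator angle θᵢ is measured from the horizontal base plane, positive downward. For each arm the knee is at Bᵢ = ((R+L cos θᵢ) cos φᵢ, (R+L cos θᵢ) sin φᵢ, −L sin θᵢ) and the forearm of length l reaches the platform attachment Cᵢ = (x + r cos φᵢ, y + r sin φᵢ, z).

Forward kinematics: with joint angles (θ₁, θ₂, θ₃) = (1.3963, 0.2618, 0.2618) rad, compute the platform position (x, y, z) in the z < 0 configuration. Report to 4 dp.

(-0.1589, 0.0000, -0.3408)

φ1=0.0°: virtual centre (0.1074, 0.0000, -0.0985), radius l
S2 = (0.1866·cos120.0°, 0.1866·sin120.0°, -0.0259) = (-0.0933, 0.1616, -0.0259)
S3 = (0.1866·cos240.0°, 0.1866·sin240.0°, -0.0259) = (-0.0933, -0.1616, -0.0259)
|S₂|²−|S₁|² = 0.0143;  |S₃|²−|S₁|² = 0.0143
plane₁₂: -0.4013x+0.3232y+0.1452z = 0.0143
Cramer: x(z) = -0.0355+0.3618z;  y(z) = 0.0000-0.0000z
quadratic in z: (1.1309)z²+(0.0936)z+(-0.0995)=0, √Δ=0.6773 → z ∈ {-0.3408, 0.2581}; z = -0.3408 (taking z<0)
x = -0.1589, y = 0.0000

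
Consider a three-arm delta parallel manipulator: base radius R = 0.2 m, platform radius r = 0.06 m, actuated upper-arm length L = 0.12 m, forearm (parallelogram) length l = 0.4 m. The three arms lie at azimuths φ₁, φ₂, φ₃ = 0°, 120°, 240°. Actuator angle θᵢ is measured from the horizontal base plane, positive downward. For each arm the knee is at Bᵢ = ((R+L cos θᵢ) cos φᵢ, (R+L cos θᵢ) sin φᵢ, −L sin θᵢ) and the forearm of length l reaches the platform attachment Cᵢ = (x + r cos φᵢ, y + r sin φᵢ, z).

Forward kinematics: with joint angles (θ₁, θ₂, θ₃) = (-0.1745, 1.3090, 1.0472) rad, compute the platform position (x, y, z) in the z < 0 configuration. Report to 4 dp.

(0.1670, -0.0338, -0.3672)

φ1=0.0°: virtual centre (0.2582, 0.0000, 0.0208), radius l
arm 2 at φ=120.0°: ρ2 = 0.1711;  S2 = (-0.0855, 0.1481, -0.1159)
φ3=240.0°: virtual centre (-0.1000, -0.1732, -0.1039), radius l
eliminate P² terms by subtracting sphere 1 from 2 and 3
[-0.6874 0.2963 -0.2735]·P = -0.0244;  [-0.7164 -0.3464 -0.2495]·P = -0.0163
Cramer: x(z) = 0.0295-0.3745z;  y(z) = -0.0139+0.0542z
into |P−S₁|² = l²: 1.1432z² + 0.1281z + -0.1071 = 0;  Δ = 0.5060;  z = -0.3672 or 0.2551 → z<0 root = -0.3672
x = 0.1670, y = -0.0338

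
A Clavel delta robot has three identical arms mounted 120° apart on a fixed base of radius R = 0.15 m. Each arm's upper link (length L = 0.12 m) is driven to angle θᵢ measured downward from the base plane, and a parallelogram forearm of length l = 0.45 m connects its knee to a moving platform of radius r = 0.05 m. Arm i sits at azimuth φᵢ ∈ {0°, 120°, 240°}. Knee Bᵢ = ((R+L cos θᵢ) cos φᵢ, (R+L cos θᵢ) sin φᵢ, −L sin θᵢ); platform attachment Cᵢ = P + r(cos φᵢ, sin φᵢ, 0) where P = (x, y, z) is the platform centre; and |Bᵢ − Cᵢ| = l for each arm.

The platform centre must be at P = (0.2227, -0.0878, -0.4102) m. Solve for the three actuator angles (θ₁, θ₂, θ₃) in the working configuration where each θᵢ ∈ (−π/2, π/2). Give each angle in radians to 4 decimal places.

θ₁ = -0.2622, θ₂ = 1.3959, θ₃ = 0.8725

arm 1 (φ=0.0°): x'=0.2227, y'=-0.0878
  e−x'=-0.1227;  (l²−L²−(e−x')²−y'²−z²)/2L = -0.0122
  γ=atan2(-0.4102,-0.1227)=-1.8614;  ψ=arccos(-0.0285)=1.5993;  θ1=γ+ψ≈-0.2622
rotate P by −φ2: (-0.1874, -0.1490, -0.4102)
  A=0.2874, B=-0.4102, C=(l²−L²−A²−y'²−z²)/(2L)=-0.3539
  θ2 = atan2(B,A) + arccos(C/0.5009) = 1.3959
arm 3 (φ=240.0°): x'=-0.0353, y'=0.2368
  A cos θ + B sin θ = C:  0.1353·cos θ + -0.4102·sin θ = -0.2272
  γ=atan2(-0.4102,0.1353)=-1.2522;  ψ=arccos(-0.5260)=2.1247;  θ3=γ+ψ≈0.8725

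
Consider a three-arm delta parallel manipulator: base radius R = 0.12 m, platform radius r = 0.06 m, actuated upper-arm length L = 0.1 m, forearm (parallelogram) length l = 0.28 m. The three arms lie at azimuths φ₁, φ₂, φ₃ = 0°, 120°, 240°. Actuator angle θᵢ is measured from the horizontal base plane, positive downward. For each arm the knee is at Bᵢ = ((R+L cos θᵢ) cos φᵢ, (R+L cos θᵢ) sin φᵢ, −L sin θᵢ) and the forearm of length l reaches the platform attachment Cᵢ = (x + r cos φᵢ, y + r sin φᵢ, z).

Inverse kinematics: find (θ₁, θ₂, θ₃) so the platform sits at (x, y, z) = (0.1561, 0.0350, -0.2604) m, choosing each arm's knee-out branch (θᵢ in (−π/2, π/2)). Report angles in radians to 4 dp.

arm 1 (φ=0.0°): x'=0.1561, y'=0.0350
  A=-0.0961, B=-0.2604, C=(l²−L²−A²−y'²−z²)/(2L)=-0.0493
  γ=atan2(-0.2604,-0.0961)=-1.9243;  ψ=arccos(-0.1778)=1.7495;  θ1=γ+ψ≈-0.1748
rotate P by −φ2: (-0.0477, -0.1527, -0.2604)
  e−x'=0.1077;  (l²−L²−(e−x')²−y'²−z²)/2L = -0.1716
  √(A²+B²)=0.2818;  θ2 = -1.1785+2.2257 ≈ 1.0472
arm 3 (φ=240.0°): x'=-0.1084, y'=0.1177
  A cos θ + B sin θ = C:  0.1684·cos θ + -0.2604·sin θ = -0.2080
  γ=atan2(-0.2604,0.1684)=-0.9969;  ψ=arccos(-0.6708)=2.3061;  θ3=γ+ψ≈1.3093

θ₁ = -0.1748, θ₂ = 1.0472, θ₃ = 1.3093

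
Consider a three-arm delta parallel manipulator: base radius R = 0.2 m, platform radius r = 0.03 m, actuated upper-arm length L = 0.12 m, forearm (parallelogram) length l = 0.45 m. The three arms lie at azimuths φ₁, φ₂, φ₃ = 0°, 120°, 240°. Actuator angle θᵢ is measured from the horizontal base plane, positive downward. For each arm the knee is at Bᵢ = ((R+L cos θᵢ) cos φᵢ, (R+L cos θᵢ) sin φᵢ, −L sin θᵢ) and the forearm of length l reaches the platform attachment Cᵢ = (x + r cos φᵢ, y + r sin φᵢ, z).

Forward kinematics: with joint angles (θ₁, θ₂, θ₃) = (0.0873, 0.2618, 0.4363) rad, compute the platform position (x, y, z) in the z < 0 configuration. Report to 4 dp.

S1 = (0.2895·cos0.0°, 0.2895·sin0.0°, -0.0105) = (0.2895, 0.0000, -0.0105)
φ2=120.0°: virtual centre (-0.1430, 0.2476, -0.0311), radius l
S3 = (0.2788·cos240.0°, 0.2788·sin240.0°, -0.0507) = (-0.1394, -0.2414, -0.0507)
|S₂|²−|S₁|² = -0.0012;  |S₃|²−|S₁|² = -0.0037
plane₁₂: -0.8650x+0.4952y+-0.0412z = -0.0012
det = 0.8425;  x = 0.0029+-0.0709z,  y = 0.0025+-0.0407z
sphere 1 gives Az²+Bz+C=0 with A=1.0067, B=0.0614, C=-0.1202;  B²−4AC=0.4878;  roots -0.3774, 0.3164;  negative root z = -0.3774
x = 0.0296, y = 0.0179

(0.0296, 0.0179, -0.3774)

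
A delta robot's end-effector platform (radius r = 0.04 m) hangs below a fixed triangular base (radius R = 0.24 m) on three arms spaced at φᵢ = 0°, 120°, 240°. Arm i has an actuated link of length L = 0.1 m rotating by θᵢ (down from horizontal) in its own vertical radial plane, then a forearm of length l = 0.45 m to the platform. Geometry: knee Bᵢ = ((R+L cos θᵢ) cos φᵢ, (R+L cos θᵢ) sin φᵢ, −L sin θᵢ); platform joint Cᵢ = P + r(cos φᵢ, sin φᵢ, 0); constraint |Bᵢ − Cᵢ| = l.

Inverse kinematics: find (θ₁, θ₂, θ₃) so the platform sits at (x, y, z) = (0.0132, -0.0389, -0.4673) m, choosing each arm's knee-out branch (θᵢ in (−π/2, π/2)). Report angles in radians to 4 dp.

rotate P by −φ1: (0.0132, -0.0389, -0.4673)
  A cos θ + B sin θ = C:  0.1868·cos θ + -0.4673·sin θ = -0.3114
  γ=atan2(-0.4673,0.1868)=-1.1905;  ψ=arccos(-0.6187)=2.2379;  θ1=γ+ψ≈1.0474
rotate P by −φ2: (-0.0403, 0.0080, -0.4673)
  A cos θ + B sin θ = C:  0.2403·cos θ + -0.4673·sin θ = -0.4184
  θ2 = atan2(B,A) + arccos(C/0.5255) = 1.3959
φ3=240.0° → target in arm frame (0.0271, 0.0309)
  e−x'=0.1729;  (l²−L²−(e−x')²−y'²−z²)/2L = -0.2836
  √(A²+B²)=0.4983;  θ3 = -1.2164+2.1763 ≈ 0.9599

θ₁ = 1.0474, θ₂ = 1.3959, θ₃ = 0.9599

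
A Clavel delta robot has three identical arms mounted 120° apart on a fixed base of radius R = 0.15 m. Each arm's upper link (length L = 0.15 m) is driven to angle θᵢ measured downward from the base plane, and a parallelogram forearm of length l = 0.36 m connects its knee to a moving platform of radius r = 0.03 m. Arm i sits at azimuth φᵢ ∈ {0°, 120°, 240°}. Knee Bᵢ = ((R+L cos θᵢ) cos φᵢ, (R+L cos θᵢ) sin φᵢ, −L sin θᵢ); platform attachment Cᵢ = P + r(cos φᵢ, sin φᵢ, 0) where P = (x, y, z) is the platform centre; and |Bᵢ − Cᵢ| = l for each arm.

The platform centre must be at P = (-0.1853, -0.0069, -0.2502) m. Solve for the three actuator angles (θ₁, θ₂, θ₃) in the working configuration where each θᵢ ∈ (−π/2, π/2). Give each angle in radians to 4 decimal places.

θ₁ = 1.3086, θ₂ = -0.0875, θ₃ = -0.1750

arm 1 (φ=0.0°): x'=-0.1853, y'=-0.0069
  e−x'=0.3053;  (l²−L²−(e−x')²−y'²−z²)/2L = -0.1625
  √(A²+B²)=0.3947;  θ1 = -0.6865+1.9951 ≈ 1.3086
rotate P by −φ2: (0.0867, 0.1639, -0.2502)
  A cos θ + B sin θ = C:  0.0333·cos θ + -0.2502·sin θ = 0.0551
  √(A²+B²)=0.2524;  θ2 = -1.4384+1.3509 ≈ -0.0875
arm 3 (φ=240.0°): x'=0.0986, y'=-0.1570
  e−x'=0.0214;  (l²−L²−(e−x')²−y'²−z²)/2L = 0.0646
  θ3 = atan2(B,A) + arccos(C/0.2511) = -0.1750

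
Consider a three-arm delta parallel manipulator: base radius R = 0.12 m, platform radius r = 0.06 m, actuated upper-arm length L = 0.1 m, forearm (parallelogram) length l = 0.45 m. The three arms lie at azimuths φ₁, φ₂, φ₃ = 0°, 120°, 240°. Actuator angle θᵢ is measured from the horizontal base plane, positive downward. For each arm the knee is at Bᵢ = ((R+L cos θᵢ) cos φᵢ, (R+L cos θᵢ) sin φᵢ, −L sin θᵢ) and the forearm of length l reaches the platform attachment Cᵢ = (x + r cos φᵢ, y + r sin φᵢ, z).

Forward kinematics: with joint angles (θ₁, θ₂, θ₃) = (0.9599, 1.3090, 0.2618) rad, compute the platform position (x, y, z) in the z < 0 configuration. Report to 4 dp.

(-0.0260, -0.1745, -0.4711)

arm 1 at φ=0.0°: e+L cos θ1 = 0.1174;  S1 = (0.1174, 0.0000, -0.0819)
φ2=120.0°: virtual centre (-0.0429, 0.0744, -0.0966), radius l
φ3=240.0°: virtual centre (-0.0783, -0.1356, -0.0259), radius l
|S₂|²−|S₁|² = -0.0038;  |S₃|²−|S₁|² = 0.0047
plane₁₂: -0.3206x+0.1488y+-0.0294z = -0.0038
Cramer: x(z) = 0.0022+0.0600z;  y(z) = -0.0206+0.3266z
into |P−S₁|² = l²: 1.1103z² + 0.1366z + -0.1821 = 0;  Δ = 0.8274;  z = -0.4711 or 0.3481 → z<0 root = -0.4711
x = -0.0260, y = -0.1745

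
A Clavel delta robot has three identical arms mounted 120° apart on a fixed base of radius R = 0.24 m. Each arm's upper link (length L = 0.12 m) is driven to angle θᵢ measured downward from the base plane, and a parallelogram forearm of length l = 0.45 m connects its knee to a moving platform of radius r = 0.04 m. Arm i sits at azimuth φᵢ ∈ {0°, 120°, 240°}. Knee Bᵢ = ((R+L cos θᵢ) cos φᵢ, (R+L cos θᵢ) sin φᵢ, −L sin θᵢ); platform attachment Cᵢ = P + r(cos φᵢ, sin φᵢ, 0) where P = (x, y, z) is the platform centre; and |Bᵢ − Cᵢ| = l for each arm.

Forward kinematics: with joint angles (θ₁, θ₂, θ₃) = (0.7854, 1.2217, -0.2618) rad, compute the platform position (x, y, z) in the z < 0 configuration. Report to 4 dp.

(-0.0254, -0.1419, -0.3783)

φ1=0.0°: virtual centre (0.2849, 0.0000, -0.0849), radius l
arm 2 at φ=120.0°: e+L cos θ2 = 0.2410;  S2 = (-0.1205, 0.2088, -0.1128)
φ3=240.0°: virtual centre (-0.1580, -0.2736, 0.0311), radius l
eliminate P² terms by subtracting sphere 1 from 2 and 3
linear system: -0.8108x+0.4175y = -0.0175−-0.0558z; -0.8856x+-0.5472y = 0.0124−0.2318z
det = 0.8134;  x = 0.0054+0.0814z,  y = -0.0315+0.2919z
quadratic in z: (1.0918)z²+(0.1058)z+(-0.1162)=0, √Δ=0.7203 → z ∈ {-0.3783, 0.2814}; z = -0.3783 (taking z<0)
x = -0.0254, y = -0.1419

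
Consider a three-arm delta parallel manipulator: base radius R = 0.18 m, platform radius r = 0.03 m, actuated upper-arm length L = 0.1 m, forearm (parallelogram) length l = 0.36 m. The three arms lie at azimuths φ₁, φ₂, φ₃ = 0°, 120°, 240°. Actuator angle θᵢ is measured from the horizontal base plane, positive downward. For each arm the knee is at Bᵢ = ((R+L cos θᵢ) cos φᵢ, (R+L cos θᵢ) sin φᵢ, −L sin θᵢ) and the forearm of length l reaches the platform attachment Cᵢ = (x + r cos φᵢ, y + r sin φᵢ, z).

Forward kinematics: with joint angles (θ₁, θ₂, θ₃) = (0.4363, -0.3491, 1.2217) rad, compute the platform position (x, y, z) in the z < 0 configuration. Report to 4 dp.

O1 = (0.2406·cos0.0°, 0.2406·sin0.0°, -0.0423) = (0.2406, 0.0000, -0.0423)
O2 = (0.2440·cos120.0°, 0.2440·sin120.0°, 0.0342) = (-0.1220, 0.2113, 0.0342)
O3 = (0.1842·cos240.0°, 0.1842·sin240.0°, -0.0940) = (-0.0921, -0.1595, -0.0940)
eliminate P² terms by subtracting sphere 1 from 2 and 3
linear system: -0.7252x+0.4226y = 0.0010−0.1529z; -0.6655x+-0.3191y = -0.0169−-0.1034z
Cramer: x(z) = 0.0133+0.0099z;  y(z) = 0.0252-0.3449z
into |P−O₁|² = l²: 1.1190z² + 0.0626z + -0.0755 = 0;  Δ = 0.3419;  z = -0.2892 or 0.2333 → z<0 root = -0.2892
x = 0.0105, y = 0.1250

(0.0105, 0.1250, -0.2892)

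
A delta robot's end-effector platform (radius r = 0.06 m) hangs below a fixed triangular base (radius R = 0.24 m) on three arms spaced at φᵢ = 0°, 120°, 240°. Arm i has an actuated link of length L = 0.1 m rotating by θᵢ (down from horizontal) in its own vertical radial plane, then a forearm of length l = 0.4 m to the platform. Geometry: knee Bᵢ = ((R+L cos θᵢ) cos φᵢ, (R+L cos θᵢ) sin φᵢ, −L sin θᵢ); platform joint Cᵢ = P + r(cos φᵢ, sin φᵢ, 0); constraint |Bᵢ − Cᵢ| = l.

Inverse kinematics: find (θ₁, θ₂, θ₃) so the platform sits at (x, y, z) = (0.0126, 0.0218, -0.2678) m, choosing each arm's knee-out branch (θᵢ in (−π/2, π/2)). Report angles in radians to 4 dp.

rotate P by −φ1: (0.0126, 0.0218, -0.2678)
  e−x'=0.1674;  (l²−L²−(e−x')²−y'²−z²)/2L = 0.2489
  γ=atan2(-0.2678,0.1674)=-1.0121;  ψ=arccos(0.7882)=0.6629;  θ1=γ+ψ≈-0.3492
φ2=120.0° → target in arm frame (0.0126, -0.0218)
  e−x'=0.1674;  (l²−L²−(e−x')²−y'²−z²)/2L = 0.2489
  θ2 = atan2(B,A) + arccos(C/0.3158) = -0.3489
rotate P by −φ3: (-0.0252, 0.0000, -0.2678)
  A cos θ + B sin θ = C:  0.2052·cos θ + -0.2678·sin θ = 0.1809
  √(A²+B²)=0.3374;  θ3 = -0.9170+1.0048 ≈ 0.0877

θ₁ = -0.3492, θ₂ = -0.3489, θ₃ = 0.0877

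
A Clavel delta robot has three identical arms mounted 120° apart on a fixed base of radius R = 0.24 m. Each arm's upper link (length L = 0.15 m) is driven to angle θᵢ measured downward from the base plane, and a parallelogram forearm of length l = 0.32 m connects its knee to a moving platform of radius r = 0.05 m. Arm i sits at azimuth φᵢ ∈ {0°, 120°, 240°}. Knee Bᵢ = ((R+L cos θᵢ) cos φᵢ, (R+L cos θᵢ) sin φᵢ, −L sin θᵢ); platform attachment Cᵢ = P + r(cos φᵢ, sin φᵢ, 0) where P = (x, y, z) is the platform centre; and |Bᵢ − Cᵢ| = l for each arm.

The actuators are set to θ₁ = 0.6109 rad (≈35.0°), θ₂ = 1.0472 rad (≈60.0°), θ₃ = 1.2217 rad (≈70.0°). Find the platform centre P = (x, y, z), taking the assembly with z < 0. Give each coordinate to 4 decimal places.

(0.0575, 0.0188, -0.2780)

centre 1 = (0.3129·cos0.0°, 0.3129·sin0.0°, -0.0860) = (0.3129, 0.0000, -0.0860)
arm 2 at φ=120.0°: e+L cos θ2 = 0.2650;  centre 2 = (-0.1325, 0.2295, -0.1299)
φ3=240.0°: virtual centre (-0.1207, -0.2090, -0.1410), radius l
eliminate P² terms by subtracting sphere 1 from 2 and 3
linear system: -0.8907x+0.4590y = -0.0182−-0.0877z; -0.8670x+-0.4180y = -0.0272−-0.1098z
det = 0.7703;  x = 0.0261+-0.1130z,  y = 0.0110+-0.0283z
into |P−centre ₁|² = l²: 1.0136z² + 0.2363z + -0.0126 = 0;  Δ = 0.1070;  z = -0.2780 or 0.0448 → z<0 root = -0.2780
x = 0.0575, y = 0.0188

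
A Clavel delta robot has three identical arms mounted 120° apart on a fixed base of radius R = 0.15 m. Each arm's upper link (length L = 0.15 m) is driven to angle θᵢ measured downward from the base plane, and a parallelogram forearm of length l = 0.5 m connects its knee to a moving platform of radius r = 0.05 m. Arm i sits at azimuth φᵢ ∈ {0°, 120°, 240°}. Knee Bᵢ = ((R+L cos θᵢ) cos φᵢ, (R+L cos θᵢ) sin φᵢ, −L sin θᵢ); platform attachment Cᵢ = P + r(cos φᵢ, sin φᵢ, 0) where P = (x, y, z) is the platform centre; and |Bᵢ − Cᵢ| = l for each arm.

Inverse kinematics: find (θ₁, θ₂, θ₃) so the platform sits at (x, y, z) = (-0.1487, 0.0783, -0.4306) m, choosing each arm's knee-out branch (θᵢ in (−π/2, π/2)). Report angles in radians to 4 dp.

θ₁ = 0.6983, θ₂ = -0.3489, θ₃ = 0.1748

rotate P by −φ1: (-0.1487, 0.0783, -0.4306)
  A=0.2487, B=-0.4306, C=(l²−L²−A²−y'²−z²)/(2L)=-0.0863
  γ=atan2(-0.4306,0.2487)=-1.0470;  ψ=arccos(-0.1736)=1.7453;  θ1=γ+ψ≈0.6983
rotate P by −φ2: (0.1422, 0.0896, -0.4306)
  A=-0.0422, B=-0.4306, C=(l²−L²−A²−y'²−z²)/(2L)=0.1076
  γ=atan2(-0.4306,-0.0422)=-1.6684;  ψ=arccos(0.2486)=1.3195;  θ2=γ+ψ≈-0.3489
arm 3 (φ=240.0°): x'=0.0065, y'=-0.1679
  A=0.0935, B=-0.4306, C=(l²−L²−A²−y'²−z²)/(2L)=0.0172
  θ3 = atan2(B,A) + arccos(C/0.4406) = 0.1748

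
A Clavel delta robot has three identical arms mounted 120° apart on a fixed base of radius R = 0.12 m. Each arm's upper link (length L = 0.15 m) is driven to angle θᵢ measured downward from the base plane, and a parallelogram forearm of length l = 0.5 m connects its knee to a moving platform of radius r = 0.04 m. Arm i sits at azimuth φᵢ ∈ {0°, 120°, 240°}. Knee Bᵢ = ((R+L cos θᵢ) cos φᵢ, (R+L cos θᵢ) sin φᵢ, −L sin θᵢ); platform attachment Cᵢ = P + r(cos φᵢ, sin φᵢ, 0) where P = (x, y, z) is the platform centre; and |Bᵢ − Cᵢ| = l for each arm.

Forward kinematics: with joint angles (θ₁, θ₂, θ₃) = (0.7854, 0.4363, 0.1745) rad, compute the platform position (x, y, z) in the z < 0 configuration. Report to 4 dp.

(-0.1129, -0.0497, -0.5038)

arm 1 at φ=0.0°: ρ1 = 0.1861;  S1 = (0.1861, 0.0000, -0.1061)
φ2=120.0°: virtual centre (-0.1080, 0.1870, -0.0634), radius l
arm 3 at φ=240.0°: ρ3 = 0.2277;  S3 = (-0.1139, -0.1972, -0.0260)
subtract pairs → two planes through P
plane₁₂: -0.5881x+0.3740y+0.0854z = 0.0048
Cramer: x(z) = -0.0096+0.2050z;  y(z) = -0.0023+0.0941z
sphere 1 gives Az²+Bz+C=0 with A=1.0509, B=0.1315, C=-0.2005;  B²−4AC=0.8599;  roots -0.5038, 0.3787;  negative root z = -0.5038
x = -0.1129, y = -0.0497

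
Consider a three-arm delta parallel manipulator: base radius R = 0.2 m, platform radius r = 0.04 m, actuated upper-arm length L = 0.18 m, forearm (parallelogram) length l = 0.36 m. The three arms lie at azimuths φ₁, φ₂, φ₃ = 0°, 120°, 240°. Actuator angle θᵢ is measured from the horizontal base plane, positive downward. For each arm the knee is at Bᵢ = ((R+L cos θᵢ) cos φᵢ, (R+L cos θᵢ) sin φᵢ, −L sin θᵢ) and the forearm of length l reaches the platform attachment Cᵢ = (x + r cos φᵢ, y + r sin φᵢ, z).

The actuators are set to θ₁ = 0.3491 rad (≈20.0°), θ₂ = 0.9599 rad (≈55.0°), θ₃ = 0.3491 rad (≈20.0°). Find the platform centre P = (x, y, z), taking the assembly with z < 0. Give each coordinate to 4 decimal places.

(0.0388, -0.0671, -0.2635)

φ1=0.0°: virtual centre (0.3291, 0.0000, -0.0616), radius l
arm 2 at φ=120.0°: ρ2 = 0.2632;  O2 = (-0.1316, 0.2280, -0.1474)
O3 = (0.3291·cos240.0°, 0.3291·sin240.0°, -0.0616) = (-0.1646, -0.2850, -0.0616)
eliminate P² terms by subtracting sphere 1 from 2 and 3
linear system: -0.9215x+0.4560y = -0.0211−-0.1717z; -0.9874x+-0.5701y = 0.0000−0.0000z
Cramer: x(z) = 0.0123-0.1004z;  y(z) = -0.0213+0.1738z
sphere 1 gives Az²+Bz+C=0 with A=1.0403, B=0.1793, C=-0.0250;  B²−4AC=0.1361;  roots -0.2635, 0.0911;  negative root z = -0.2635
x = 0.0388, y = -0.0671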